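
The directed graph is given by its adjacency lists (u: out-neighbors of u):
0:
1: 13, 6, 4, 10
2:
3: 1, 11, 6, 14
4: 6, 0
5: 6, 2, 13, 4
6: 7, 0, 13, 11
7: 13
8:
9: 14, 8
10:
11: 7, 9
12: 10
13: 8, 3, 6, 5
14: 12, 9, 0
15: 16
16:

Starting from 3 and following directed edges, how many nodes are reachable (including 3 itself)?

15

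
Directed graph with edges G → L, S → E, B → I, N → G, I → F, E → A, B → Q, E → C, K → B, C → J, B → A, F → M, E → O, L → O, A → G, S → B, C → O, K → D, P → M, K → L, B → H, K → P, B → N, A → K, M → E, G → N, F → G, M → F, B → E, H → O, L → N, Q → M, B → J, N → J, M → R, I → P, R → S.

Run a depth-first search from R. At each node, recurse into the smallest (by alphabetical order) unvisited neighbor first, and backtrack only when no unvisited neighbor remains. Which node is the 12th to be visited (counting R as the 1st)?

Visit R
R → S
S → B
B → A
A → G
G → L
L → N
N → J
L → O
A → K
K → D
K → P
P → M
M → E
E → C
M → F
B → H
B → I
B → Q

Visit order: R, S, B, A, G, L, N, J, O, K, D, P, M, E, C, F, H, I, Q

P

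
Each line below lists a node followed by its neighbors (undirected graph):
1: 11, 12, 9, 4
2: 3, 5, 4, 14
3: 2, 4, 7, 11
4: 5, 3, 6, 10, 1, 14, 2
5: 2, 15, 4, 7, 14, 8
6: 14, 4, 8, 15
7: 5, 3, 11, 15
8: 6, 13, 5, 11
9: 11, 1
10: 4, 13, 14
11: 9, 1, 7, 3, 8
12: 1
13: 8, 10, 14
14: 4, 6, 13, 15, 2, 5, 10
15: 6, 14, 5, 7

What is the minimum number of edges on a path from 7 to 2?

2

Level 0: 7
Level 1: 3, 5, 11, 15
Level 2: 1, 2, 4, 6, 8, 9, 14
Level 3: 10, 12, 13
2 first appears at level 2.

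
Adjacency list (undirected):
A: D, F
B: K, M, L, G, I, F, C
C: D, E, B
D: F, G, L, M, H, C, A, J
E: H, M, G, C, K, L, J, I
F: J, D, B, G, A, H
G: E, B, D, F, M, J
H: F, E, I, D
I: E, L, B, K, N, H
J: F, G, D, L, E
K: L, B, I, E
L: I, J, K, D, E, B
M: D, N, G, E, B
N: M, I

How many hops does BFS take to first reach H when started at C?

Level 0: C
Level 1: B, D, E
Level 2: A, F, G, H, I, J, K, L, M
Level 3: N
H first appears at level 2.

2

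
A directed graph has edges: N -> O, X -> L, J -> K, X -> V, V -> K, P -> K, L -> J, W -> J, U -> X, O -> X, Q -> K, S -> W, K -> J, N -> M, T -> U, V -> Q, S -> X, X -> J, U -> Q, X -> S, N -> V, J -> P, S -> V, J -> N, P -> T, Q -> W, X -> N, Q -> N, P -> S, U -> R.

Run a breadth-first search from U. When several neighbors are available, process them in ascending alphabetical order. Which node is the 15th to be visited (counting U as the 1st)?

Visit U; enqueue Q, R, X → queue [Q, R, X]
Visit Q; enqueue K, N, W → queue [R, X, K, N, W]
Visit R → queue [X, K, N, W]
Visit X; enqueue J, L, S, V → queue [K, N, W, J, L, S, V]
Visit K → queue [N, W, J, L, S, V]
Visit N; enqueue M, O → queue [W, J, L, S, V, M, O]
Visit W → queue [J, L, S, V, M, O]
Visit J; enqueue P → queue [L, S, V, M, O, P]
Visit L → queue [S, V, M, O, P]
Visit S → queue [V, M, O, P]
Visit V → queue [M, O, P]
Visit M → queue [O, P]
Visit O → queue [P]
Visit P; enqueue T → queue [T]
Visit T → queue []

Visit order: U, Q, R, X, K, N, W, J, L, S, V, M, O, P, T

T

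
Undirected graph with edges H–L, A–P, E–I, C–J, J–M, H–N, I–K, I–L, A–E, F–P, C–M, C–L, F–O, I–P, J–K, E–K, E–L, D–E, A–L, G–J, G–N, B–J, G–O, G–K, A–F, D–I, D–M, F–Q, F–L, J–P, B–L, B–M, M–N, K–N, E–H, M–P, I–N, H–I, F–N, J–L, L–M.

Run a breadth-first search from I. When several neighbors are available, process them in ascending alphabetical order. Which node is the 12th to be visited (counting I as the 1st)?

Visit I; enqueue D, E, H, K, L, N, P → queue [D, E, H, K, L, N, P]
Visit D; enqueue M → queue [E, H, K, L, N, P, M]
Visit E; enqueue A → queue [H, K, L, N, P, M, A]
Visit H → queue [K, L, N, P, M, A]
Visit K; enqueue G, J → queue [L, N, P, M, A, G, J]
Visit L; enqueue B, C, F → queue [N, P, M, A, G, J, B, C, F]
Visit N → queue [P, M, A, G, J, B, C, F]
Visit P → queue [M, A, G, J, B, C, F]
Visit M → queue [A, G, J, B, C, F]
Visit A → queue [G, J, B, C, F]
Visit G; enqueue O → queue [J, B, C, F, O]
Visit J → queue [B, C, F, O]
Visit B → queue [C, F, O]
Visit C → queue [F, O]
Visit F; enqueue Q → queue [O, Q]
Visit O → queue [Q]
Visit Q → queue []

Visit order: I, D, E, H, K, L, N, P, M, A, G, J, B, C, F, O, Q

J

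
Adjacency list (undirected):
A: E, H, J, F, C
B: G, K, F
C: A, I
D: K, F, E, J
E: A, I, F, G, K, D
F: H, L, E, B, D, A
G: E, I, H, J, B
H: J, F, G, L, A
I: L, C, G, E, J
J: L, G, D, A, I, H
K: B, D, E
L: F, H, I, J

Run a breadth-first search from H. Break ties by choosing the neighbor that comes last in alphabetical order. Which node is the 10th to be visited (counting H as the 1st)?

B

Visit H; enqueue L, J, G, F, A → queue [L, J, G, F, A]
Visit L; enqueue I → queue [J, G, F, A, I]
Visit J; enqueue D → queue [G, F, A, I, D]
Visit G; enqueue E, B → queue [F, A, I, D, E, B]
Visit F → queue [A, I, D, E, B]
Visit A; enqueue C → queue [I, D, E, B, C]
Visit I → queue [D, E, B, C]
Visit D; enqueue K → queue [E, B, C, K]
Visit E → queue [B, C, K]
Visit B → queue [C, K]
Visit C → queue [K]
Visit K → queue []

Visit order: H, L, J, G, F, A, I, D, E, B, C, K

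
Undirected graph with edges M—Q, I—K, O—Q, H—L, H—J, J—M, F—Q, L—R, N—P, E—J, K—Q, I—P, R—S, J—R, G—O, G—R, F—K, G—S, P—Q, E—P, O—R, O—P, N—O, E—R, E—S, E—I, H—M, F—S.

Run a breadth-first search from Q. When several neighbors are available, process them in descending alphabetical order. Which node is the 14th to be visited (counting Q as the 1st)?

S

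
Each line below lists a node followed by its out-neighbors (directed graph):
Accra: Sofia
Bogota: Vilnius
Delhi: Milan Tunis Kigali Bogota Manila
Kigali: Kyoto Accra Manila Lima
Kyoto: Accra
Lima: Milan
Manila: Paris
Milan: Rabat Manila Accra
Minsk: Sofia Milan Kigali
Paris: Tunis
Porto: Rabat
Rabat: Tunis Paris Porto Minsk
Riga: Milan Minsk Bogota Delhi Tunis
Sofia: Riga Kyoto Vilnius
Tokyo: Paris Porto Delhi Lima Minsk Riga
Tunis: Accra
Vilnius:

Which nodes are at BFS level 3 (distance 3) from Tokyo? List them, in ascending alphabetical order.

Level 0: Tokyo
Level 1: Delhi, Lima, Minsk, Paris, Porto, Riga
Level 2: Bogota, Kigali, Manila, Milan, Rabat, Sofia, Tunis
Level 3: Accra, Kyoto, Vilnius

Accra, Kyoto, Vilnius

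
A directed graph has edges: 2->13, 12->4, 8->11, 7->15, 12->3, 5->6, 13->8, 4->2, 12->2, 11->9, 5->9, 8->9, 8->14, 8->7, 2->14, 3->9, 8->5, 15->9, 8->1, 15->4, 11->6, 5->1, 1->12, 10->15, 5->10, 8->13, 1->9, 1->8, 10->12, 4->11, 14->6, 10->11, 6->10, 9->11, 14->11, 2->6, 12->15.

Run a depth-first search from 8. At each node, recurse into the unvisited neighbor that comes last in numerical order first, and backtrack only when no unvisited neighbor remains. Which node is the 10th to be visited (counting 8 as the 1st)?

13

Visit 8
8 → 14
14 → 11
11 → 9
11 → 6
6 → 10
10 → 15
15 → 4
4 → 2
2 → 13
10 → 12
12 → 3
8 → 7
8 → 5
5 → 1

Visit order: 8, 14, 11, 9, 6, 10, 15, 4, 2, 13, 12, 3, 7, 5, 1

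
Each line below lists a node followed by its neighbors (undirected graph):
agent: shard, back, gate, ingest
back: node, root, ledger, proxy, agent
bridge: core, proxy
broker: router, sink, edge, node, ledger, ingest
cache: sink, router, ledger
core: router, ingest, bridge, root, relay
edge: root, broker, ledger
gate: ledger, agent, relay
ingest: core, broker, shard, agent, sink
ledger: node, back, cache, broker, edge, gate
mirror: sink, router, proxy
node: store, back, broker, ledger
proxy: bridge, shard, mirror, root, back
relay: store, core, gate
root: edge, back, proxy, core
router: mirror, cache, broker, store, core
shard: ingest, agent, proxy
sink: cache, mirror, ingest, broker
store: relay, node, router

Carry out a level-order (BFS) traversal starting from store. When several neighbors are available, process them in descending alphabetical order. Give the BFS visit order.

Visit store; enqueue router, relay, node → queue [router, relay, node]
Visit router; enqueue mirror, core, cache, broker → queue [relay, node, mirror, core, cache, broker]
Visit relay; enqueue gate → queue [node, mirror, core, cache, broker, gate]
Visit node; enqueue ledger, back → queue [mirror, core, cache, broker, gate, ledger, back]
Visit mirror; enqueue sink, proxy → queue [core, cache, broker, gate, ledger, back, sink, proxy]
Visit core; enqueue root, ingest, bridge → queue [cache, broker, gate, ledger, back, sink, proxy, root, ingest, bridge]
Visit cache → queue [broker, gate, ledger, back, sink, proxy, root, ingest, bridge]
Visit broker; enqueue edge → queue [gate, ledger, back, sink, proxy, root, ingest, bridge, edge]
Visit gate; enqueue agent → queue [ledger, back, sink, proxy, root, ingest, bridge, edge, agent]
Visit ledger → queue [back, sink, proxy, root, ingest, bridge, edge, agent]
Visit back → queue [sink, proxy, root, ingest, bridge, edge, agent]
Visit sink → queue [proxy, root, ingest, bridge, edge, agent]
Visit proxy; enqueue shard → queue [root, ingest, bridge, edge, agent, shard]
Visit root → queue [ingest, bridge, edge, agent, shard]
Visit ingest → queue [bridge, edge, agent, shard]
Visit bridge → queue [edge, agent, shard]
Visit edge → queue [agent, shard]
Visit agent → queue [shard]
Visit shard → queue []

store → router → relay → node → mirror → core → cache → broker → gate → ledger → back → sink → proxy → root → ingest → bridge → edge → agent → shard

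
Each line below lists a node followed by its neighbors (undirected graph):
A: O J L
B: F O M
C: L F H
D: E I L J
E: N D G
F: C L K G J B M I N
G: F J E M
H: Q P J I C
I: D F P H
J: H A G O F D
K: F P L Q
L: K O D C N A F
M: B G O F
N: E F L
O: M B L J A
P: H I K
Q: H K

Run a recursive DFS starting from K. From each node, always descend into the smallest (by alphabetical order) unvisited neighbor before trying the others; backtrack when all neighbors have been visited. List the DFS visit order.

Visit K
K → F
F → B
B → M
M → G
G → E
E → D
D → I
I → H
H → C
C → L
L → A
A → J
J → O
L → N
H → P
H → Q

K, F, B, M, G, E, D, I, H, C, L, A, J, O, N, P, Q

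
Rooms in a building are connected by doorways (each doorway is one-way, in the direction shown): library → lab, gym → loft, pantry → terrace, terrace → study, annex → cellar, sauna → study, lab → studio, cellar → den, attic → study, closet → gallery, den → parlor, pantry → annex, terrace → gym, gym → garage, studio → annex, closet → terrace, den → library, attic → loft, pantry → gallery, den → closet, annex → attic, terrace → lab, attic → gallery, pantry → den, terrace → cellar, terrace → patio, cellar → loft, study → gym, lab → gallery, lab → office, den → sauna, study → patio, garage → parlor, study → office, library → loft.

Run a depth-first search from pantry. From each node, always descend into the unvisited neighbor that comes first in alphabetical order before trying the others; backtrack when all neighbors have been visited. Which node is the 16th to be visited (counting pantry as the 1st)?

lab

Visit pantry
pantry → annex
annex → attic
attic → gallery
attic → loft
attic → study
study → gym
gym → garage
garage → parlor
study → office
study → patio
annex → cellar
cellar → den
den → closet
closet → terrace
terrace → lab
lab → studio
den → library
den → sauna

Visit order: pantry, annex, attic, gallery, loft, study, gym, garage, parlor, office, patio, cellar, den, closet, terrace, lab, studio, library, sauna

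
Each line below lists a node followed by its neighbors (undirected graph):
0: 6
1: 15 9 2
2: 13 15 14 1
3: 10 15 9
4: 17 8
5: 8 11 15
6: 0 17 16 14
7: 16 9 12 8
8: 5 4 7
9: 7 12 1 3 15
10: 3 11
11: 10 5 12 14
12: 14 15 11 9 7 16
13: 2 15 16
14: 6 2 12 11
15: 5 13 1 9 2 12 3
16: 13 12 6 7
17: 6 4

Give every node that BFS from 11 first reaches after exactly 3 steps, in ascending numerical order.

Level 0: 11
Level 1: 5, 10, 12, 14
Level 2: 2, 3, 6, 7, 8, 9, 15, 16
Level 3: 0, 1, 4, 13, 17

0, 1, 4, 13, 17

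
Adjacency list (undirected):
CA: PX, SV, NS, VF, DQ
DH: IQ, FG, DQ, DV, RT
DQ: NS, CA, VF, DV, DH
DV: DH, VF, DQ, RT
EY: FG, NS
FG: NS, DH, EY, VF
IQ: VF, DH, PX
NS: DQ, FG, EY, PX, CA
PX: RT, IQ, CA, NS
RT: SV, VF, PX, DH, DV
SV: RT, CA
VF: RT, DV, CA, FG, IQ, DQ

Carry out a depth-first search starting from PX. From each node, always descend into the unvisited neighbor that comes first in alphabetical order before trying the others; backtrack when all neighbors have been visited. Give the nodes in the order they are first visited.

PX, CA, DQ, DH, DV, RT, SV, VF, FG, EY, NS, IQ

Visit PX
PX → CA
CA → DQ
DQ → DH
DH → DV
DV → RT
RT → SV
RT → VF
VF → FG
FG → EY
EY → NS
VF → IQ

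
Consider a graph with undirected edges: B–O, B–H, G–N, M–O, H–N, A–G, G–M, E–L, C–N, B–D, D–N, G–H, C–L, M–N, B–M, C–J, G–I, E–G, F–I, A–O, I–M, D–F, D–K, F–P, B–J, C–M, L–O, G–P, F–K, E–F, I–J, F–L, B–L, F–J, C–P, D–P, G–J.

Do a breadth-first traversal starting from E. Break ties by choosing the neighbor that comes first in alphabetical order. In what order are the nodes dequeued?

Visit E; enqueue F, G, L → queue [F, G, L]
Visit F; enqueue D, I, J, K, P → queue [G, L, D, I, J, K, P]
Visit G; enqueue A, H, M, N → queue [L, D, I, J, K, P, A, H, M, N]
Visit L; enqueue B, C, O → queue [D, I, J, K, P, A, H, M, N, B, C, O]
Visit D → queue [I, J, K, P, A, H, M, N, B, C, O]
Visit I → queue [J, K, P, A, H, M, N, B, C, O]
Visit J → queue [K, P, A, H, M, N, B, C, O]
Visit K → queue [P, A, H, M, N, B, C, O]
Visit P → queue [A, H, M, N, B, C, O]
Visit A → queue [H, M, N, B, C, O]
Visit H → queue [M, N, B, C, O]
Visit M → queue [N, B, C, O]
Visit N → queue [B, C, O]
Visit B → queue [C, O]
Visit C → queue [O]
Visit O → queue []

E, F, G, L, D, I, J, K, P, A, H, M, N, B, C, O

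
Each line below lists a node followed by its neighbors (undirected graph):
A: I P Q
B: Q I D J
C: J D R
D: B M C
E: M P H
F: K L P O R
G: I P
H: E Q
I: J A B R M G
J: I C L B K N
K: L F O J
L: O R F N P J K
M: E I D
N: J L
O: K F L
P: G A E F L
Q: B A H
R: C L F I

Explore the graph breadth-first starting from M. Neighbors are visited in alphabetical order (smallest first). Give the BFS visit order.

Visit M; enqueue D, E, I → queue [D, E, I]
Visit D; enqueue B, C → queue [E, I, B, C]
Visit E; enqueue H, P → queue [I, B, C, H, P]
Visit I; enqueue A, G, J, R → queue [B, C, H, P, A, G, J, R]
Visit B; enqueue Q → queue [C, H, P, A, G, J, R, Q]
Visit C → queue [H, P, A, G, J, R, Q]
Visit H → queue [P, A, G, J, R, Q]
Visit P; enqueue F, L → queue [A, G, J, R, Q, F, L]
Visit A → queue [G, J, R, Q, F, L]
Visit G → queue [J, R, Q, F, L]
Visit J; enqueue K, N → queue [R, Q, F, L, K, N]
Visit R → queue [Q, F, L, K, N]
Visit Q → queue [F, L, K, N]
Visit F; enqueue O → queue [L, K, N, O]
Visit L → queue [K, N, O]
Visit K → queue [N, O]
Visit N → queue [O]
Visit O → queue []

M, D, E, I, B, C, H, P, A, G, J, R, Q, F, L, K, N, O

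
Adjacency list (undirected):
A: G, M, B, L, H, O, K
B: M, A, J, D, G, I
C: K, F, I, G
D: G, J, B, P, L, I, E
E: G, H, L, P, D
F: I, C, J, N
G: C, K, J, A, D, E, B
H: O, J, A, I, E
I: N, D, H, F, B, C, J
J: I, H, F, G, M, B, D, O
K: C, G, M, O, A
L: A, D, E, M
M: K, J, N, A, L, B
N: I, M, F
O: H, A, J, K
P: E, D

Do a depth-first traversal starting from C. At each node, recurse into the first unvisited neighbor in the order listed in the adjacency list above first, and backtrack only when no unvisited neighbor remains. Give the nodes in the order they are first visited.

Visit C
C → K
K → G
G → J
J → I
I → N
N → M
M → A
A → B
B → D
D → P
P → E
E → H
H → O
E → L
N → F

C, K, G, J, I, N, M, A, B, D, P, E, H, O, L, F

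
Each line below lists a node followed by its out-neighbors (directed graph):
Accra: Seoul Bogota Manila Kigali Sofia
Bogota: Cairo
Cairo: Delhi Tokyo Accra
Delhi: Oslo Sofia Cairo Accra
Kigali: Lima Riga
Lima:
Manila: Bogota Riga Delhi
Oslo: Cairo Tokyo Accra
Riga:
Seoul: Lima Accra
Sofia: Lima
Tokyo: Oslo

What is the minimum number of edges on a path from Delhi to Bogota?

2

Level 0: Delhi
Level 1: Accra, Cairo, Oslo, Sofia
Level 2: Bogota, Kigali, Lima, Manila, Seoul, Tokyo
Level 3: Riga
Bogota first appears at level 2.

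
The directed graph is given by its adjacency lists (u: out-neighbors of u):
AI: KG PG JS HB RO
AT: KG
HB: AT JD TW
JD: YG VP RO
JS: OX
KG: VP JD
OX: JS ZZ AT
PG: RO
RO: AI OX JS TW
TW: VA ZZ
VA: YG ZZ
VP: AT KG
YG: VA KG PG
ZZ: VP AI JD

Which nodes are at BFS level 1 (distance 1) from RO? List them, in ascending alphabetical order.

Level 0: RO
Level 1: AI, JS, OX, TW
Level 2: AT, HB, KG, PG, VA, ZZ
Level 3: JD, VP, YG

AI, JS, OX, TW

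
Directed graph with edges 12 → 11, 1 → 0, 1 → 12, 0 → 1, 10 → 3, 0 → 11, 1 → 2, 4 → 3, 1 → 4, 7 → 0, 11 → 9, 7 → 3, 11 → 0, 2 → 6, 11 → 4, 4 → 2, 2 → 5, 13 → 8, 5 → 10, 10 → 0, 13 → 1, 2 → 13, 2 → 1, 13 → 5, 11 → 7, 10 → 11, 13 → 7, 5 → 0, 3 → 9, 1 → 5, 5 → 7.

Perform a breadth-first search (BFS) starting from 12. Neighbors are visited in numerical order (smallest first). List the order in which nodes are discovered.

12, 11, 0, 4, 7, 9, 1, 2, 3, 5, 6, 13, 10, 8

Visit 12; enqueue 11 → queue [11]
Visit 11; enqueue 0, 4, 7, 9 → queue [0, 4, 7, 9]
Visit 0; enqueue 1 → queue [4, 7, 9, 1]
Visit 4; enqueue 2, 3 → queue [7, 9, 1, 2, 3]
Visit 7 → queue [9, 1, 2, 3]
Visit 9 → queue [1, 2, 3]
Visit 1; enqueue 5 → queue [2, 3, 5]
Visit 2; enqueue 6, 13 → queue [3, 5, 6, 13]
Visit 3 → queue [5, 6, 13]
Visit 5; enqueue 10 → queue [6, 13, 10]
Visit 6 → queue [13, 10]
Visit 13; enqueue 8 → queue [10, 8]
Visit 10 → queue [8]
Visit 8 → queue []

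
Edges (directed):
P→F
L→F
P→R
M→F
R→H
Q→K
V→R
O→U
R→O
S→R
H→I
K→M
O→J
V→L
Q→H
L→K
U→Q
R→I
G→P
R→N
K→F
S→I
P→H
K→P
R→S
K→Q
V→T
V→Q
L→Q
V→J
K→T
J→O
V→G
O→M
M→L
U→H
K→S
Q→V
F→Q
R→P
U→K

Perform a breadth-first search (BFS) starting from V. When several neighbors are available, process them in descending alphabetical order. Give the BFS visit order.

V T R Q L J G S P O N I H K F U M

Visit V; enqueue T, R, Q, L, J, G → queue [T, R, Q, L, J, G]
Visit T → queue [R, Q, L, J, G]
Visit R; enqueue S, P, O, N, I, H → queue [Q, L, J, G, S, P, O, N, I, H]
Visit Q; enqueue K → queue [L, J, G, S, P, O, N, I, H, K]
Visit L; enqueue F → queue [J, G, S, P, O, N, I, H, K, F]
Visit J → queue [G, S, P, O, N, I, H, K, F]
Visit G → queue [S, P, O, N, I, H, K, F]
Visit S → queue [P, O, N, I, H, K, F]
Visit P → queue [O, N, I, H, K, F]
Visit O; enqueue U, M → queue [N, I, H, K, F, U, M]
Visit N → queue [I, H, K, F, U, M]
Visit I → queue [H, K, F, U, M]
Visit H → queue [K, F, U, M]
Visit K → queue [F, U, M]
Visit F → queue [U, M]
Visit U → queue [M]
Visit M → queue []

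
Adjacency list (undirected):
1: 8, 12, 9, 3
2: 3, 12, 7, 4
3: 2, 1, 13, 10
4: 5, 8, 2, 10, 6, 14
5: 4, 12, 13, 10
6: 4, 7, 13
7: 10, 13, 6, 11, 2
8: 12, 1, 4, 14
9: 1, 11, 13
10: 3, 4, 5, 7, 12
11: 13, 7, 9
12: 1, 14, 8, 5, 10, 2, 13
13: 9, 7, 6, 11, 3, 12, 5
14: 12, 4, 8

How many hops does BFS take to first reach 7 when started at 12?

2

Level 0: 12
Level 1: 1, 2, 5, 8, 10, 13, 14
Level 2: 3, 4, 6, 7, 9, 11
7 first appears at level 2.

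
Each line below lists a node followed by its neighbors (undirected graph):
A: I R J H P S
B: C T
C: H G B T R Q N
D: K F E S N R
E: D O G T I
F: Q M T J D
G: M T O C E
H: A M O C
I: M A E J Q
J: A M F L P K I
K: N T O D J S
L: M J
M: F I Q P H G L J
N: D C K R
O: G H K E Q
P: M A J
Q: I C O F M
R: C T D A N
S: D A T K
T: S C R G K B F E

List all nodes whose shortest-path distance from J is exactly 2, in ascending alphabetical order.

Level 0: J
Level 1: A, F, I, K, L, M, P
Level 2: D, E, G, H, N, O, Q, R, S, T
Level 3: B, C

D, E, G, H, N, O, Q, R, S, T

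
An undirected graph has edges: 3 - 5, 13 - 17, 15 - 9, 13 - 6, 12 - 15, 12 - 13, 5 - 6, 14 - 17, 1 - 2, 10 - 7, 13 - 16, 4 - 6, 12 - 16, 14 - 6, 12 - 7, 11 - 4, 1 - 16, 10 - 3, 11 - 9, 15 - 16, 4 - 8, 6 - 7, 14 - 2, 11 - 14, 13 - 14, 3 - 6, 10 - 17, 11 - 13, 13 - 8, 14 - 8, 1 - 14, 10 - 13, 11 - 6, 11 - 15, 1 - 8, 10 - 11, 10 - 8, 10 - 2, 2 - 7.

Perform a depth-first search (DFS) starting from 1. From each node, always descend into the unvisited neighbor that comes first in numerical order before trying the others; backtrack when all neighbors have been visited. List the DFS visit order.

Visit 1
1 → 2
2 → 7
7 → 6
6 → 3
3 → 5
3 → 10
10 → 8
8 → 4
4 → 11
11 → 9
9 → 15
15 → 12
12 → 13
13 → 14
14 → 17
13 → 16

1 -> 2 -> 7 -> 6 -> 3 -> 5 -> 10 -> 8 -> 4 -> 11 -> 9 -> 15 -> 12 -> 13 -> 14 -> 17 -> 16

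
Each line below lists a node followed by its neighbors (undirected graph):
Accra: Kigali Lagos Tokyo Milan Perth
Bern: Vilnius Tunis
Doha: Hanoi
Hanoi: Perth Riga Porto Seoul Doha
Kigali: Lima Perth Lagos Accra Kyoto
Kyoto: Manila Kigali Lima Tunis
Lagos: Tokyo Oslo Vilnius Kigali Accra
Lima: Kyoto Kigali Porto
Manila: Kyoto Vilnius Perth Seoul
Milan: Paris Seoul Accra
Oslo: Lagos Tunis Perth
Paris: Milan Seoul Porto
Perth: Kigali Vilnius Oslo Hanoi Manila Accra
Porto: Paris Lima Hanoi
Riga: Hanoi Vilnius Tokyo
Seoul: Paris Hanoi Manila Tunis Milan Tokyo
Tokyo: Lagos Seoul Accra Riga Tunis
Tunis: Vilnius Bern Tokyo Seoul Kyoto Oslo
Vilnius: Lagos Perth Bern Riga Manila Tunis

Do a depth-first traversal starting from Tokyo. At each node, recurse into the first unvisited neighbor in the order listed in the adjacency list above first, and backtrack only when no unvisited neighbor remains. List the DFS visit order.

Tokyo Lagos Oslo Tunis Vilnius Perth Kigali Lima Kyoto Manila Seoul Paris Milan Accra Porto Hanoi Riga Doha Bern

Visit Tokyo
Tokyo → Lagos
Lagos → Oslo
Oslo → Tunis
Tunis → Vilnius
Vilnius → Perth
Perth → Kigali
Kigali → Lima
Lima → Kyoto
Kyoto → Manila
Manila → Seoul
Seoul → Paris
Paris → Milan
Milan → Accra
Paris → Porto
Porto → Hanoi
Hanoi → Riga
Hanoi → Doha
Vilnius → Bern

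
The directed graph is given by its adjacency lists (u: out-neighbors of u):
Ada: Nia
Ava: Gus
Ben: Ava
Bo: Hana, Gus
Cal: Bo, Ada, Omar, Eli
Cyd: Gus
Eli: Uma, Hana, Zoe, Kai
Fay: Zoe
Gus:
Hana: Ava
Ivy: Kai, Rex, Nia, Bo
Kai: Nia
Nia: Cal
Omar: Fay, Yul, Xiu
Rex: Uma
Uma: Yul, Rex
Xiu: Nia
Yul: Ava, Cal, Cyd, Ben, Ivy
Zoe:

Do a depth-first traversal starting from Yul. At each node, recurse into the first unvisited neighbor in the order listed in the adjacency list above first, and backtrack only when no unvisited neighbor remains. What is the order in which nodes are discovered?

Yul Ava Gus Cal Bo Hana Ada Nia Omar Fay Zoe Xiu Eli Uma Rex Kai Cyd Ben Ivy

Visit Yul
Yul → Ava
Ava → Gus
Yul → Cal
Cal → Bo
Bo → Hana
Cal → Ada
Ada → Nia
Cal → Omar
Omar → Fay
Fay → Zoe
Omar → Xiu
Cal → Eli
Eli → Uma
Uma → Rex
Eli → Kai
Yul → Cyd
Yul → Ben
Yul → Ivy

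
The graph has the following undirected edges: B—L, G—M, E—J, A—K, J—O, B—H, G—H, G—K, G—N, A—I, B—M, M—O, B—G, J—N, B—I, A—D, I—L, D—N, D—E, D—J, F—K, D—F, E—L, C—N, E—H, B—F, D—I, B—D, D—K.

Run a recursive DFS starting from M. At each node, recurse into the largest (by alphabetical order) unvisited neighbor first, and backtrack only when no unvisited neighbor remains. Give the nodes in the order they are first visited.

Visit M
M → O
O → J
J → N
N → G
G → K
K → F
F → D
D → I
I → L
L → E
E → H
H → B
I → A
N → C

M O J N G K F D I L E H B A C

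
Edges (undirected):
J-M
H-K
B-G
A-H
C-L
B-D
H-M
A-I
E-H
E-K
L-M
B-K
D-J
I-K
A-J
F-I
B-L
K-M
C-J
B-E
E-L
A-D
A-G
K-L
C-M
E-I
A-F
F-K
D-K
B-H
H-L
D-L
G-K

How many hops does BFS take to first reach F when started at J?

2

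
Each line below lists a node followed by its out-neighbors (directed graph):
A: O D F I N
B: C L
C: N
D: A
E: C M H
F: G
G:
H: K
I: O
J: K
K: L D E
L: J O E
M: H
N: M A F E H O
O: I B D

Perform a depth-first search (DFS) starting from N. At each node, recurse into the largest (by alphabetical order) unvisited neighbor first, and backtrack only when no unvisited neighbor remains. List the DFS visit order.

Visit N
N → O
O → I
O → D
D → A
A → F
F → G
O → B
B → L
L → J
J → K
K → E
E → M
M → H
E → C

N, O, I, D, A, F, G, B, L, J, K, E, M, H, C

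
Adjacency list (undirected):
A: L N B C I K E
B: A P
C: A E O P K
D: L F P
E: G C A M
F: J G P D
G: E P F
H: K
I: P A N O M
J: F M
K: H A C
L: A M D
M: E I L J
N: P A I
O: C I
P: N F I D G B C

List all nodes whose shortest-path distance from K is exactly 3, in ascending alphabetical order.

D, F, G, M

Level 0: K
Level 1: A, C, H
Level 2: B, E, I, L, N, O, P
Level 3: D, F, G, M
Level 4: J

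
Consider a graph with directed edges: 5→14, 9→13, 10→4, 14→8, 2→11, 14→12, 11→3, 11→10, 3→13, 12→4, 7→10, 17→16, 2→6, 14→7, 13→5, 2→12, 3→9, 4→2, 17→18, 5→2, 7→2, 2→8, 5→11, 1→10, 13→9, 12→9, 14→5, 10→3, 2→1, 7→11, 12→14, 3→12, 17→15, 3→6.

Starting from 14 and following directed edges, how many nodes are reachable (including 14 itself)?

14

BFS from 14 visits: 14, 12, 8, 7, 5, 9, 4, 11, 10, 2, 13, 3, 6, 1
Reachable nodes: 14 of 18 total.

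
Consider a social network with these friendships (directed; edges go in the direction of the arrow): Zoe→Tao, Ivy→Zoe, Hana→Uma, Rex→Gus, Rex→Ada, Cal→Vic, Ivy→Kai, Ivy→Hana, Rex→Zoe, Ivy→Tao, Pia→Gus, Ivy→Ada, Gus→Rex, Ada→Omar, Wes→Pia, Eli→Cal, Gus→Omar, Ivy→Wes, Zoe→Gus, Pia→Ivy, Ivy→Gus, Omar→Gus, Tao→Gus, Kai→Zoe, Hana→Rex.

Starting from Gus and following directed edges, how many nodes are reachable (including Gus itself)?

6

BFS from Gus visits: Gus, Omar, Rex, Ada, Zoe, Tao
Reachable nodes: 6 of 15 total.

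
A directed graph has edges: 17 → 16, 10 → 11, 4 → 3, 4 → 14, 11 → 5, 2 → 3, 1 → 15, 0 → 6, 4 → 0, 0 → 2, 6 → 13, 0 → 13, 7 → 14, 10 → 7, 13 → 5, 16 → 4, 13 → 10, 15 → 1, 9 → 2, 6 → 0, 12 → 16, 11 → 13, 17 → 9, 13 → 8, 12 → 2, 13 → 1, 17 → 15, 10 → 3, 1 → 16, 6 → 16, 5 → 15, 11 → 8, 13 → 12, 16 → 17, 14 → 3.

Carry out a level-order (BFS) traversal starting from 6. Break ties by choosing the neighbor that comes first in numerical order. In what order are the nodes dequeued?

Visit 6; enqueue 0, 13, 16 → queue [0, 13, 16]
Visit 0; enqueue 2 → queue [13, 16, 2]
Visit 13; enqueue 1, 5, 8, 10, 12 → queue [16, 2, 1, 5, 8, 10, 12]
Visit 16; enqueue 4, 17 → queue [2, 1, 5, 8, 10, 12, 4, 17]
Visit 2; enqueue 3 → queue [1, 5, 8, 10, 12, 4, 17, 3]
Visit 1; enqueue 15 → queue [5, 8, 10, 12, 4, 17, 3, 15]
Visit 5 → queue [8, 10, 12, 4, 17, 3, 15]
Visit 8 → queue [10, 12, 4, 17, 3, 15]
Visit 10; enqueue 7, 11 → queue [12, 4, 17, 3, 15, 7, 11]
Visit 12 → queue [4, 17, 3, 15, 7, 11]
Visit 4; enqueue 14 → queue [17, 3, 15, 7, 11, 14]
Visit 17; enqueue 9 → queue [3, 15, 7, 11, 14, 9]
Visit 3 → queue [15, 7, 11, 14, 9]
Visit 15 → queue [7, 11, 14, 9]
Visit 7 → queue [11, 14, 9]
Visit 11 → queue [14, 9]
Visit 14 → queue [9]
Visit 9 → queue []

6 0 13 16 2 1 5 8 10 12 4 17 3 15 7 11 14 9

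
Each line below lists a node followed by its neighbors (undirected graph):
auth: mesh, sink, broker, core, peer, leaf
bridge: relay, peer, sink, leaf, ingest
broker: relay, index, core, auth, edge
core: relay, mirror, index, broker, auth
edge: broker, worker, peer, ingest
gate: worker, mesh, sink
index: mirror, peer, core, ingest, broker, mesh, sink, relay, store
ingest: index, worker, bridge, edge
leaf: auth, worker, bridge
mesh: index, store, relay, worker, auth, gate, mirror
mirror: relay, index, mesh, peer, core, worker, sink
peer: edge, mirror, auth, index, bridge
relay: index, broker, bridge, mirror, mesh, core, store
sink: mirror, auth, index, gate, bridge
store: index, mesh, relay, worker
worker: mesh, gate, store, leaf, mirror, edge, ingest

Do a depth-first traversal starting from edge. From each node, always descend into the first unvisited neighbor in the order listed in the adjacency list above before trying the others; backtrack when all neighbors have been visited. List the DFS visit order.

Visit edge
edge → broker
broker → relay
relay → index
index → mirror
mirror → mesh
mesh → store
store → worker
worker → gate
gate → sink
sink → auth
auth → core
auth → peer
peer → bridge
bridge → leaf
bridge → ingest

edge → broker → relay → index → mirror → mesh → store → worker → gate → sink → auth → core → peer → bridge → leaf → ingest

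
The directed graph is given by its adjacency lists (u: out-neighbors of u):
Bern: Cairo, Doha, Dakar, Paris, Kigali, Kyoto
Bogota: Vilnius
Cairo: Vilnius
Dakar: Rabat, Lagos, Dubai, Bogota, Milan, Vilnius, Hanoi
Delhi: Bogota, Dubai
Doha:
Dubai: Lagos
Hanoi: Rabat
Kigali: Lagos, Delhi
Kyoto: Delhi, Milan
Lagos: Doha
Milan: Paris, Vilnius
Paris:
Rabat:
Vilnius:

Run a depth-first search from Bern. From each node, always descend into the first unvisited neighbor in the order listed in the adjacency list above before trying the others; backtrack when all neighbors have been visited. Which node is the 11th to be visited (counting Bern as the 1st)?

Visit Bern
Bern → Cairo
Cairo → Vilnius
Bern → Doha
Bern → Dakar
Dakar → Rabat
Dakar → Lagos
Dakar → Dubai
Dakar → Bogota
Dakar → Milan
Milan → Paris
Dakar → Hanoi
Bern → Kigali
Kigali → Delhi
Bern → Kyoto

Visit order: Bern, Cairo, Vilnius, Doha, Dakar, Rabat, Lagos, Dubai, Bogota, Milan, Paris, Hanoi, Kigali, Delhi, Kyoto

Paris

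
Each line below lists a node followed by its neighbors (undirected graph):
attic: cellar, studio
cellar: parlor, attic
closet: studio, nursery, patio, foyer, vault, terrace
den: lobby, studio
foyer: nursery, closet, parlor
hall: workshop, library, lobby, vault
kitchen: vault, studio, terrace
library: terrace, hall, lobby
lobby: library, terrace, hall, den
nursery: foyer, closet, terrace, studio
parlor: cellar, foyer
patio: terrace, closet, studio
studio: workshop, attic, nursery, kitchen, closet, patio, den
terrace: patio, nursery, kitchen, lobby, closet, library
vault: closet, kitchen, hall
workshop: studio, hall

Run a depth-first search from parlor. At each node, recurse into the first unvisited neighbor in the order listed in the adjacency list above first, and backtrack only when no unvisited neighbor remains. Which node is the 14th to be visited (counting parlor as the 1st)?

Visit parlor
parlor → cellar
cellar → attic
attic → studio
studio → workshop
workshop → hall
hall → library
library → terrace
terrace → patio
patio → closet
closet → nursery
nursery → foyer
closet → vault
vault → kitchen
terrace → lobby
lobby → den

Visit order: parlor, cellar, attic, studio, workshop, hall, library, terrace, patio, closet, nursery, foyer, vault, kitchen, lobby, den

kitchen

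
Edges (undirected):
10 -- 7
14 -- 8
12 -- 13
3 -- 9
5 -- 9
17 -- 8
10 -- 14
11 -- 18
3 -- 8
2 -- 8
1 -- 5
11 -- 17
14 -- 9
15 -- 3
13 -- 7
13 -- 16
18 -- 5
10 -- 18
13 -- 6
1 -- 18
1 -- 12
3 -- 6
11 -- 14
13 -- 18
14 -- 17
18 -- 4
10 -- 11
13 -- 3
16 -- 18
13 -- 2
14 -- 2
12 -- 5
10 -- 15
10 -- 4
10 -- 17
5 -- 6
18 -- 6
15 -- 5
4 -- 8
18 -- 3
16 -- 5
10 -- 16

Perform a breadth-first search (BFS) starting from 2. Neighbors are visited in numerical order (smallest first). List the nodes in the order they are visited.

2 → 8 → 13 → 14 → 3 → 4 → 17 → 6 → 7 → 12 → 16 → 18 → 9 → 10 → 11 → 15 → 5 → 1

Visit 2; enqueue 8, 13, 14 → queue [8, 13, 14]
Visit 8; enqueue 3, 4, 17 → queue [13, 14, 3, 4, 17]
Visit 13; enqueue 6, 7, 12, 16, 18 → queue [14, 3, 4, 17, 6, 7, 12, 16, 18]
Visit 14; enqueue 9, 10, 11 → queue [3, 4, 17, 6, 7, 12, 16, 18, 9, 10, 11]
Visit 3; enqueue 15 → queue [4, 17, 6, 7, 12, 16, 18, 9, 10, 11, 15]
Visit 4 → queue [17, 6, 7, 12, 16, 18, 9, 10, 11, 15]
Visit 17 → queue [6, 7, 12, 16, 18, 9, 10, 11, 15]
Visit 6; enqueue 5 → queue [7, 12, 16, 18, 9, 10, 11, 15, 5]
Visit 7 → queue [12, 16, 18, 9, 10, 11, 15, 5]
Visit 12; enqueue 1 → queue [16, 18, 9, 10, 11, 15, 5, 1]
Visit 16 → queue [18, 9, 10, 11, 15, 5, 1]
Visit 18 → queue [9, 10, 11, 15, 5, 1]
Visit 9 → queue [10, 11, 15, 5, 1]
Visit 10 → queue [11, 15, 5, 1]
Visit 11 → queue [15, 5, 1]
Visit 15 → queue [5, 1]
Visit 5 → queue [1]
Visit 1 → queue []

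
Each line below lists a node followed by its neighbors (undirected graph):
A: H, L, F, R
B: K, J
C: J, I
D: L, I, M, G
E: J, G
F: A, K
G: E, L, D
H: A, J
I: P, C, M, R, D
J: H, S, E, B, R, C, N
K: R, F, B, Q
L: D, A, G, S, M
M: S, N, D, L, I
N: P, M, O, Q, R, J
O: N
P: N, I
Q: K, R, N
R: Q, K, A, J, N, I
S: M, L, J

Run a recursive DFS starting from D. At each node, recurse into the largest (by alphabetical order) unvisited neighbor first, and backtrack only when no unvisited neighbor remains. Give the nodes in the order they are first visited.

D -> M -> S -> L -> G -> E -> J -> R -> Q -> N -> P -> I -> C -> O -> K -> F -> A -> H -> B

Visit D
D → M
M → S
S → L
L → G
G → E
E → J
J → R
R → Q
Q → N
N → P
P → I
I → C
N → O
Q → K
K → F
F → A
A → H
K → B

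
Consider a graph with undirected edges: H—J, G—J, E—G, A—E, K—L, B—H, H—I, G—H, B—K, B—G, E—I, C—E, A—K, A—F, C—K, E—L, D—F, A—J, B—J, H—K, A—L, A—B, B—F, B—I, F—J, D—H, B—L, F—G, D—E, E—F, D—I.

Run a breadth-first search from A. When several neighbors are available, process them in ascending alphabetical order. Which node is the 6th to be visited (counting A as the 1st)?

Visit A; enqueue B, E, F, J, K, L → queue [B, E, F, J, K, L]
Visit B; enqueue G, H, I → queue [E, F, J, K, L, G, H, I]
Visit E; enqueue C, D → queue [F, J, K, L, G, H, I, C, D]
Visit F → queue [J, K, L, G, H, I, C, D]
Visit J → queue [K, L, G, H, I, C, D]
Visit K → queue [L, G, H, I, C, D]
Visit L → queue [G, H, I, C, D]
Visit G → queue [H, I, C, D]
Visit H → queue [I, C, D]
Visit I → queue [C, D]
Visit C → queue [D]
Visit D → queue []

Visit order: A, B, E, F, J, K, L, G, H, I, C, D

K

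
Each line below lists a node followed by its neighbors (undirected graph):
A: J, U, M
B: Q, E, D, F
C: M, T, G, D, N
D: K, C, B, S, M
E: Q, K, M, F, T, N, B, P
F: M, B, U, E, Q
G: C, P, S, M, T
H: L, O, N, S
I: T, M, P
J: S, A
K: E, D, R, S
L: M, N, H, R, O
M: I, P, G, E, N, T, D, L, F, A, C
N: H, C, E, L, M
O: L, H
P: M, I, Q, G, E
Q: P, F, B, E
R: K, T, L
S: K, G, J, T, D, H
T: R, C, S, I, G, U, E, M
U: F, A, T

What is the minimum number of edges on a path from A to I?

2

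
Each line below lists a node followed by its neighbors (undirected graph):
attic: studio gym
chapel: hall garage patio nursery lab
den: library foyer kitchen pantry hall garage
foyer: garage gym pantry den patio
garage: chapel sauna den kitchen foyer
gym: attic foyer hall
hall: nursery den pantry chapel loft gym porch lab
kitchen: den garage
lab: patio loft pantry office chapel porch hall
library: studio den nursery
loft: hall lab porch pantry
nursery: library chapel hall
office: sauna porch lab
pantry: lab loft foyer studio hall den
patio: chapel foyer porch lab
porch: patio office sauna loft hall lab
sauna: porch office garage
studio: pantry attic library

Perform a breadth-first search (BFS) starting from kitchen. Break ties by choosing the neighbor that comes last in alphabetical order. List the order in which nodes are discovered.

kitchen garage den sauna foyer chapel pantry library hall porch office patio gym nursery lab studio loft attic

Visit kitchen; enqueue garage, den → queue [garage, den]
Visit garage; enqueue sauna, foyer, chapel → queue [den, sauna, foyer, chapel]
Visit den; enqueue pantry, library, hall → queue [sauna, foyer, chapel, pantry, library, hall]
Visit sauna; enqueue porch, office → queue [foyer, chapel, pantry, library, hall, porch, office]
Visit foyer; enqueue patio, gym → queue [chapel, pantry, library, hall, porch, office, patio, gym]
Visit chapel; enqueue nursery, lab → queue [pantry, library, hall, porch, office, patio, gym, nursery, lab]
Visit pantry; enqueue studio, loft → queue [library, hall, porch, office, patio, gym, nursery, lab, studio, loft]
Visit library → queue [hall, porch, office, patio, gym, nursery, lab, studio, loft]
Visit hall → queue [porch, office, patio, gym, nursery, lab, studio, loft]
Visit porch → queue [office, patio, gym, nursery, lab, studio, loft]
Visit office → queue [patio, gym, nursery, lab, studio, loft]
Visit patio → queue [gym, nursery, lab, studio, loft]
Visit gym; enqueue attic → queue [nursery, lab, studio, loft, attic]
Visit nursery → queue [lab, studio, loft, attic]
Visit lab → queue [studio, loft, attic]
Visit studio → queue [loft, attic]
Visit loft → queue [attic]
Visit attic → queue []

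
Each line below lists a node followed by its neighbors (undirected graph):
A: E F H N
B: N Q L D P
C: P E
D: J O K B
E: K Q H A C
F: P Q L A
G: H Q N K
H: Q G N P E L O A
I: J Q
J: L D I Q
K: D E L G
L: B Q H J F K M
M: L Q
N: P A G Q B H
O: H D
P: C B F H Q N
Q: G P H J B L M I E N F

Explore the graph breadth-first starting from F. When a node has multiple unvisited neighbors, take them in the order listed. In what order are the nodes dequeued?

F, P, Q, L, A, C, B, H, N, G, J, M, I, E, K, D, O

Visit F; enqueue P, Q, L, A → queue [P, Q, L, A]
Visit P; enqueue C, B, H, N → queue [Q, L, A, C, B, H, N]
Visit Q; enqueue G, J, M, I, E → queue [L, A, C, B, H, N, G, J, M, I, E]
Visit L; enqueue K → queue [A, C, B, H, N, G, J, M, I, E, K]
Visit A → queue [C, B, H, N, G, J, M, I, E, K]
Visit C → queue [B, H, N, G, J, M, I, E, K]
Visit B; enqueue D → queue [H, N, G, J, M, I, E, K, D]
Visit H; enqueue O → queue [N, G, J, M, I, E, K, D, O]
Visit N → queue [G, J, M, I, E, K, D, O]
Visit G → queue [J, M, I, E, K, D, O]
Visit J → queue [M, I, E, K, D, O]
Visit M → queue [I, E, K, D, O]
Visit I → queue [E, K, D, O]
Visit E → queue [K, D, O]
Visit K → queue [D, O]
Visit D → queue [O]
Visit O → queue []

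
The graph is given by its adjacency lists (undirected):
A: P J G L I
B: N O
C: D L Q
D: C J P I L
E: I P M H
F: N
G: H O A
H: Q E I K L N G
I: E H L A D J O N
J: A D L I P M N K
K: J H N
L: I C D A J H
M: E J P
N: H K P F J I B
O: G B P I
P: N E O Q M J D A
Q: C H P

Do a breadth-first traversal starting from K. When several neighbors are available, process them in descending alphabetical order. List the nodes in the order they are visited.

Visit K; enqueue N, J, H → queue [N, J, H]
Visit N; enqueue P, I, F, B → queue [J, H, P, I, F, B]
Visit J; enqueue M, L, D, A → queue [H, P, I, F, B, M, L, D, A]
Visit H; enqueue Q, G, E → queue [P, I, F, B, M, L, D, A, Q, G, E]
Visit P; enqueue O → queue [I, F, B, M, L, D, A, Q, G, E, O]
Visit I → queue [F, B, M, L, D, A, Q, G, E, O]
Visit F → queue [B, M, L, D, A, Q, G, E, O]
Visit B → queue [M, L, D, A, Q, G, E, O]
Visit M → queue [L, D, A, Q, G, E, O]
Visit L; enqueue C → queue [D, A, Q, G, E, O, C]
Visit D → queue [A, Q, G, E, O, C]
Visit A → queue [Q, G, E, O, C]
Visit Q → queue [G, E, O, C]
Visit G → queue [E, O, C]
Visit E → queue [O, C]
Visit O → queue [C]
Visit C → queue []

K → N → J → H → P → I → F → B → M → L → D → A → Q → G → E → O → C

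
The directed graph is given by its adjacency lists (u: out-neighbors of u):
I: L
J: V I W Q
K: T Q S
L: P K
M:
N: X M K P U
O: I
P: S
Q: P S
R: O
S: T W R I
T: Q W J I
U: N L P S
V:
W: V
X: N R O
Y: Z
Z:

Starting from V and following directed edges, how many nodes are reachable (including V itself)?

1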